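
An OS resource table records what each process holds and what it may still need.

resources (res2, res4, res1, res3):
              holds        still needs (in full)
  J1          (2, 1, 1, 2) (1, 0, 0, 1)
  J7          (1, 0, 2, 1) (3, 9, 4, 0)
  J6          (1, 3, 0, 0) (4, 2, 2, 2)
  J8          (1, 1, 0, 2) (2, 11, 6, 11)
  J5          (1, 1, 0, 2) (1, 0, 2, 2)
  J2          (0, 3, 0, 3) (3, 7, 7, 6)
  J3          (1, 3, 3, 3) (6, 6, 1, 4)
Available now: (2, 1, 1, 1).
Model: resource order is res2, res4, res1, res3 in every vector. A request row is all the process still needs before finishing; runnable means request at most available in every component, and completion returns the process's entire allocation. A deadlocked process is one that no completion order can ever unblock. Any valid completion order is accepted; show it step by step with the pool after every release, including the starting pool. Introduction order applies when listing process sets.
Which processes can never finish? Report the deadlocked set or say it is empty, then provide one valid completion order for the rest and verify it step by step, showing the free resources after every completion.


The deadlocked set is empty.
Key observation: J1 can run right away; the returned allocation unlocks the remaining processes in turn.
One completion order for the rest: J1, J6, J5, J3, J7, J2, J8. Verifying each step:
  pool = (2, 1, 1, 1)
  run J1 (needs (1, 0, 0, 1), free (2, 1, 1, 1)); after release of (2, 1, 1, 2) the pool is (4, 2, 2, 3)
  run J6 (needs (4, 2, 2, 2), free (4, 2, 2, 3)); after release of (1, 3, 0, 0) the pool is (5, 5, 2, 3)
  run J5 (needs (1, 0, 2, 2), free (5, 5, 2, 3)); after release of (1, 1, 0, 2) the pool is (6, 6, 2, 5)
  run J3 (needs (6, 6, 1, 4), free (6, 6, 2, 5)); after release of (1, 3, 3, 3) the pool is (7, 9, 5, 8)
  run J7 (needs (3, 9, 4, 0), free (7, 9, 5, 8)); after release of (1, 0, 2, 1) the pool is (8, 9, 7, 9)
  run J2 (needs (3, 7, 7, 6), free (8, 9, 7, 9)); after release of (0, 3, 0, 3) the pool is (8, 12, 7, 12)
  run J8 (needs (2, 11, 6, 11), free (8, 12, 7, 12)); after release of (1, 1, 0, 2) the pool is (9, 13, 7, 14)


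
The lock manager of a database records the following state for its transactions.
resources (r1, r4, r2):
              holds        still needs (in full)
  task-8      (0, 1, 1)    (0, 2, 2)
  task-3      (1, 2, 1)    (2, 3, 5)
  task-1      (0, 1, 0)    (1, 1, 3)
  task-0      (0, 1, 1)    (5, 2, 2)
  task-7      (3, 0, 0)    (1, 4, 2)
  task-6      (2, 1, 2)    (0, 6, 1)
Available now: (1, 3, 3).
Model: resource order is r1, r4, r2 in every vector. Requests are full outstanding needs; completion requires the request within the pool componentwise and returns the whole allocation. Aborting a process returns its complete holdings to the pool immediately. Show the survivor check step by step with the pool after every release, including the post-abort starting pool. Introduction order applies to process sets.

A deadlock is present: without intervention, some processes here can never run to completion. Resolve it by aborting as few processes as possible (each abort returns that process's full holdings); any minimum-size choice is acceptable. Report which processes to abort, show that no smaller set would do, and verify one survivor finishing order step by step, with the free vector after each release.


Abort task-6.
Key observation: the returned (2, 1, 2) from task-6 is what brings task-3 — unrunnable before, under any order — into play at step 3.
Why nothing smaller works: aborting no one leaves the state deadlocked as given.
Survivors finish in the order: task-7, task-8, task-3, task-1, task-0. Verifying each step (pool after the aborts first):
  pool = (3, 4, 5)
  task-7 needs (1, 4, 2) <= (3, 4, 5) -> finishes; pool += (3, 0, 0) = (6, 4, 5)
  task-8 needs (0, 2, 2) <= (6, 4, 5) -> finishes; pool += (0, 1, 1) = (6, 5, 6)
  task-3 needs (2, 3, 5) <= (6, 5, 6) -> finishes; pool += (1, 2, 1) = (7, 7, 7)
  task-1 needs (1, 1, 3) <= (7, 7, 7) -> finishes; pool += (0, 1, 0) = (7, 8, 7)
  task-0 needs (5, 2, 2) <= (7, 8, 7) -> finishes; pool += (0, 1, 1) = (7, 9, 8)


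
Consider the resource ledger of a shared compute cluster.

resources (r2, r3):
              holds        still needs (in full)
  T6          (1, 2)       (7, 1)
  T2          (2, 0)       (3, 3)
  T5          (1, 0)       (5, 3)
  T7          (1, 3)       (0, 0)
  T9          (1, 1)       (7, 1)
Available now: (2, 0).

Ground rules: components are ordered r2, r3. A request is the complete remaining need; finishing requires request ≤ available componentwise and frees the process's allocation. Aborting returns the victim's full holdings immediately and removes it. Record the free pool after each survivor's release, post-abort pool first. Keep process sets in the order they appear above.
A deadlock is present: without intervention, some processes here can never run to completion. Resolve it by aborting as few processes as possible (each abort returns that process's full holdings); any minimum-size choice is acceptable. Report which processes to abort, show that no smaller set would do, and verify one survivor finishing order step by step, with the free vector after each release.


Minimum abort set: T6.
Key observation: aborting T6 returns (1, 2), and T9 — hopeless before — runs at step 4 with the returned capacity in the pool.
No smaller set exists: with zero aborts the deadlock remains.
The survivors complete as T7, T2, T5, T9. Walking it through (starting from the post-abort pool):
  pool = (3, 2)
  T7: need (0, 0) fits (3, 2); releases (1, 3), pool now (4, 5)
  T2: need (3, 3) fits (4, 5); releases (2, 0), pool now (6, 5)
  T5: need (5, 3) fits (6, 5); releases (1, 0), pool now (7, 5)
  T9: need (7, 1) fits (7, 5); releases (1, 1), pool now (8, 6)


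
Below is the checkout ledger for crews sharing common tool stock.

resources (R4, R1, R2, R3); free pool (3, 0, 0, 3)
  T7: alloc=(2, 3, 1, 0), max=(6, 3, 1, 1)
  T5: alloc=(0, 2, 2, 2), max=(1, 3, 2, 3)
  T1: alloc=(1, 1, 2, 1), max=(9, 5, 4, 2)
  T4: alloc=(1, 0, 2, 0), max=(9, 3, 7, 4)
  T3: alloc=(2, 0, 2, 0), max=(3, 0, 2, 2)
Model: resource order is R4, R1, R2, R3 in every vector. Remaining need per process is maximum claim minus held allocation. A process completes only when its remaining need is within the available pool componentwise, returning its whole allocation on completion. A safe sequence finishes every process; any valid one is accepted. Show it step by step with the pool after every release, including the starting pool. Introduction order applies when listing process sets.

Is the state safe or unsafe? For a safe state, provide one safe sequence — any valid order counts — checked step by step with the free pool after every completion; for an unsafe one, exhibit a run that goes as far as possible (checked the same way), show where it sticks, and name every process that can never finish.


UNSAFE — no complete ordering exists.
Key observation: T3, T7, T5 can finish, but then (7, 5, 5, 5) is all there is, and the blocked group's R4 demands exceed it.
Going as far as possible: T3, T7, T5; after that, nothing fits. Step-by-step check:
  pool = (3, 0, 0, 3)
  run T3 (needs (1, 0, 0, 2), free (3, 0, 0, 3)); after release of (2, 0, 2, 0) the pool is (5, 0, 2, 3)
  run T7 (needs (4, 0, 0, 1), free (5, 0, 2, 3)); after release of (2, 3, 1, 0) the pool is (7, 3, 3, 3)
  run T5 (needs (1, 1, 0, 1), free (7, 3, 3, 3)); after release of (0, 2, 2, 2) the pool is (7, 5, 5, 5)
  T1 still needs (8, 4, 2, 1) but only (7, 5, 5, 5) is free — short on R4
  T4 still needs (8, 3, 5, 4) but only (7, 5, 5, 5) is free — short on R4
Never able to finish: T1 and T4.


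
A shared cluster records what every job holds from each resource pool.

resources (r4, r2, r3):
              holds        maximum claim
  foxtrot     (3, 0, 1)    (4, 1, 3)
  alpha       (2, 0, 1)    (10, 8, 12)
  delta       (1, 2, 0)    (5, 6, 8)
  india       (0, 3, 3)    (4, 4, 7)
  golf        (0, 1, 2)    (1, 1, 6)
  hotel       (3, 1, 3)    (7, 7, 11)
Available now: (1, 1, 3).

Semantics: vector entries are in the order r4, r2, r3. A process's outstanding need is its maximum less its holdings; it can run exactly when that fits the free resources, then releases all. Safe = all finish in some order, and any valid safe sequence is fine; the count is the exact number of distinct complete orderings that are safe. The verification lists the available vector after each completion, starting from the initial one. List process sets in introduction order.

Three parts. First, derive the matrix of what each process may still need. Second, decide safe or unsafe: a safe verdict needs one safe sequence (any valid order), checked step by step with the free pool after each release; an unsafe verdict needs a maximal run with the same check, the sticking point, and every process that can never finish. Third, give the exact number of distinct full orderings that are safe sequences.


(1) Outstanding need per process (order r4, r2, r3):
  foxtrot: (1, 1, 2)
  alpha: (8, 8, 11)
  delta: (4, 4, 8)
  india: (4, 1, 4)
  golf: (1, 0, 4)
  hotel: (4, 6, 8)
(2) The state is SAFE; one workable sequence: foxtrot, golf, india, delta, hotel, alpha.
Key observation: foxtrot marks the first exact bind of the order: its need (1, 1, 2) fits the free (1, 1, 3) with zero slack on a requested resource.
Step-by-step check:
  pool = (1, 1, 3)
  run foxtrot (needs (1, 1, 2), free (1, 1, 3)); after release of (3, 0, 1) the pool is (4, 1, 4)
  run golf (needs (1, 0, 4), free (4, 1, 4)); after release of (0, 1, 2) the pool is (4, 2, 6)
  run india (needs (4, 1, 4), free (4, 2, 6)); after release of (0, 3, 3) the pool is (4, 5, 9)
  run delta (needs (4, 4, 8), free (4, 5, 9)); after release of (1, 2, 0) the pool is (5, 7, 9)
  run hotel (needs (4, 6, 8), free (5, 7, 9)); after release of (3, 1, 3) the pool is (8, 8, 12)
  run alpha (needs (8, 8, 11), free (8, 8, 12)); after release of (2, 0, 1) the pool is (10, 8, 13)
(3) Precisely 2 of the possible complete orderings are safe sequences.


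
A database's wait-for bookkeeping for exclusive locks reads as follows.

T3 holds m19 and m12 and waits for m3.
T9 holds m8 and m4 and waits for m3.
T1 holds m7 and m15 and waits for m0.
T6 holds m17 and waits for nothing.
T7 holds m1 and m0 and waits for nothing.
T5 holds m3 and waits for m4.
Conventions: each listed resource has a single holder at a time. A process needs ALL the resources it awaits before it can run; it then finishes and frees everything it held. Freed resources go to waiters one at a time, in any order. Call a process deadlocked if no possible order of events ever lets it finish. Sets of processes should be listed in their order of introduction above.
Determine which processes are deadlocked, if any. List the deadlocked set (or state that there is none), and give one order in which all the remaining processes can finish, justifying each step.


Deadlocked: T3, T9 and T5.
Key observation: along T5 -> T9 -> T5, each member waits on what the next one holds — a deadlock; T3 waits into the deadlock from upstream.
The rest can finish in the order T6, T7, T1.
Step-by-step check:
  T6: no waits; runs immediately, freeing m17
  T7: no waits; runs immediately, freeing m1 and m0
  T1: everything it awaited (m0) is free; runs, freeing m7 and m15


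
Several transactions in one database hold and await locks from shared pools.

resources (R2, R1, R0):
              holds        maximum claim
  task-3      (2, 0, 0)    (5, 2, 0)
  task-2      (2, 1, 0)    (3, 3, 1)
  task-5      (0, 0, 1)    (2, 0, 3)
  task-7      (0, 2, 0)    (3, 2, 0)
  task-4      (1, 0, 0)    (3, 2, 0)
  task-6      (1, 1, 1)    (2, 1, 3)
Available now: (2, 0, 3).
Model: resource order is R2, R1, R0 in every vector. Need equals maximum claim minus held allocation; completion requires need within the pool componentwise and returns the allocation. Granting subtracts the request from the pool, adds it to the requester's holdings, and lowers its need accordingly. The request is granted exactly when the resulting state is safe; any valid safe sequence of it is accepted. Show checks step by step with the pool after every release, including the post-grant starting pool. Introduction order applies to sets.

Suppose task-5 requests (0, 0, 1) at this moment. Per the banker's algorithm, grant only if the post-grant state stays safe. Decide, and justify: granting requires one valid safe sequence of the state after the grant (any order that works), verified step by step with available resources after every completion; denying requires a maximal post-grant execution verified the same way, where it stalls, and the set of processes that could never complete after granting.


GRANT: granting preserves safety; a valid post-grant sequence is task-6, task-5, task-7, task-3, task-2, task-4.
Key observation: the grant leaves (2, 0, 2) free — enough for task-6, whose release restarts the cascade.
Step-by-step check of the post-grant state:
  pool = (2, 0, 2)
  task-6: need (1, 0, 2) fits (2, 0, 2); releases (1, 1, 1), pool now (3, 1, 3)
  task-5: need (2, 0, 1) fits (3, 1, 3); releases (0, 0, 2), pool now (3, 1, 5)
  task-7: need (3, 0, 0) fits (3, 1, 5); releases (0, 2, 0), pool now (3, 3, 5)
  task-3: need (3, 2, 0) fits (3, 3, 5); releases (2, 0, 0), pool now (5, 3, 5)
  task-2: need (1, 2, 1) fits (5, 3, 5); releases (2, 1, 0), pool now (7, 4, 5)
  task-4: need (2, 2, 0) fits (7, 4, 5); releases (1, 0, 0), pool now (8, 4, 5)


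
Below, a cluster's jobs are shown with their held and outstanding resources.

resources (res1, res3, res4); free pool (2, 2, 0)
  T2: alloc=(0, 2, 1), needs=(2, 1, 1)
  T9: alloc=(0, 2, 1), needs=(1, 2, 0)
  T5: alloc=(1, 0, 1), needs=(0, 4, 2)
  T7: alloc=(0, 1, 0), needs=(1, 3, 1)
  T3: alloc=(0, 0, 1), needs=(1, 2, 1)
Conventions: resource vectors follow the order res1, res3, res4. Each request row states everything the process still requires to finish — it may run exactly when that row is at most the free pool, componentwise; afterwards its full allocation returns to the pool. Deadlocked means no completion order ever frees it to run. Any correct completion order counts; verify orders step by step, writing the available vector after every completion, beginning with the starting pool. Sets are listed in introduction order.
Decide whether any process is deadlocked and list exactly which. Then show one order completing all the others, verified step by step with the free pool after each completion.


Nothing here is deadlocked.
Key observation: starting with T9, each completion frees enough for the next — no one is permanently blocked.
One completion order for the rest: T9, T3, T7, T2, T5. Walking it through:
  pool = (2, 2, 0)
  T9: need (1, 2, 0) fits (2, 2, 0); releases (0, 2, 1), pool now (2, 4, 1)
  T3: need (1, 2, 1) fits (2, 4, 1); releases (0, 0, 1), pool now (2, 4, 2)
  T7: need (1, 3, 1) fits (2, 4, 2); releases (0, 1, 0), pool now (2, 5, 2)
  T2: need (2, 1, 1) fits (2, 5, 2); releases (0, 2, 1), pool now (2, 7, 3)
  T5: need (0, 4, 2) fits (2, 7, 3); releases (1, 0, 1), pool now (3, 7, 4)


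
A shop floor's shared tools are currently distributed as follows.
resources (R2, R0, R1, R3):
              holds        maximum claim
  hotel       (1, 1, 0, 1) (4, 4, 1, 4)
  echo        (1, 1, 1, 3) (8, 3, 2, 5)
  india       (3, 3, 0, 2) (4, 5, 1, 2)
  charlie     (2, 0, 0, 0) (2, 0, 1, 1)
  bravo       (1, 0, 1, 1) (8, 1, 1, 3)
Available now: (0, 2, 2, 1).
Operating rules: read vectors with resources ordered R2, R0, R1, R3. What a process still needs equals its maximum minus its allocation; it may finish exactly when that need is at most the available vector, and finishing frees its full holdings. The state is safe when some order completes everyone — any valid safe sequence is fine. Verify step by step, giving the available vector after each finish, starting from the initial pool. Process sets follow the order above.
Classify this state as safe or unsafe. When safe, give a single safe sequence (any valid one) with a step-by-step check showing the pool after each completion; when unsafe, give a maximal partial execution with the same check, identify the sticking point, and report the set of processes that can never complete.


UNSAFE.
Key observation: once charlie, india, hotel finish, the pool peaks at (6, 6, 2, 4) — and every remaining process still needs more R2 than that.
The run charlie, india, hotel cannot be extended any further. Walking it through:
  pool = (0, 2, 2, 1)
  run charlie (needs (0, 0, 1, 1), free (0, 2, 2, 1)); after release of (2, 0, 0, 0) the pool is (2, 2, 2, 1)
  run india (needs (1, 2, 1, 0), free (2, 2, 2, 1)); after release of (3, 3, 0, 2) the pool is (5, 5, 2, 3)
  run hotel (needs (3, 3, 1, 3), free (5, 5, 2, 3)); after release of (1, 1, 0, 1) the pool is (6, 6, 2, 4)
  blocked: echo wants (7, 2, 1, 2), pool (6, 6, 2, 4) — not enough R2
  blocked: bravo wants (7, 1, 0, 2), pool (6, 6, 2, 4) — not enough R2
Permanently blocked: echo and bravo.


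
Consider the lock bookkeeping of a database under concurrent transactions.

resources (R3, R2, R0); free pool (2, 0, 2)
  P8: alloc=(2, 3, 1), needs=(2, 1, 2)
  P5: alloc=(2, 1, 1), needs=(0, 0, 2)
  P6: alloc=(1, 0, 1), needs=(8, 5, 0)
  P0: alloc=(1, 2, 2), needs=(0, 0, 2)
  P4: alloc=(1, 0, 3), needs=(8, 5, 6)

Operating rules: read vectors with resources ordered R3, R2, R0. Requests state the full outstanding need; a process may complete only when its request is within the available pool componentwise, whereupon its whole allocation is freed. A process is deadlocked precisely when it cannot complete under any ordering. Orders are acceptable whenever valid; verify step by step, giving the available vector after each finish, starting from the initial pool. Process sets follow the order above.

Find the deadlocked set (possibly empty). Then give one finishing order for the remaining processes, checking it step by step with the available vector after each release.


Deadlocked: P6 and P4.
Key observation: after P5, P0, P8 complete, (7, 6, 6) is the best the pool ever gets, yet each leftover process wants more R3.
A valid finishing order for the others: P5, P0, P8. Walking it through:
  pool = (2, 0, 2)
  P5: need (0, 0, 2) fits (2, 0, 2); releases (2, 1, 1), pool now (4, 1, 3)
  P0: need (0, 0, 2) fits (4, 1, 3); releases (1, 2, 2), pool now (5, 3, 5)
  P8: need (2, 1, 2) fits (5, 3, 5); releases (2, 3, 1), pool now (7, 6, 6)
The stuck group stays short no matter what:
  P6 still needs (8, 5, 0) but only (7, 6, 6) is free — short on R3
  P4 still needs (8, 5, 6) but only (7, 6, 6) is free — short on R3


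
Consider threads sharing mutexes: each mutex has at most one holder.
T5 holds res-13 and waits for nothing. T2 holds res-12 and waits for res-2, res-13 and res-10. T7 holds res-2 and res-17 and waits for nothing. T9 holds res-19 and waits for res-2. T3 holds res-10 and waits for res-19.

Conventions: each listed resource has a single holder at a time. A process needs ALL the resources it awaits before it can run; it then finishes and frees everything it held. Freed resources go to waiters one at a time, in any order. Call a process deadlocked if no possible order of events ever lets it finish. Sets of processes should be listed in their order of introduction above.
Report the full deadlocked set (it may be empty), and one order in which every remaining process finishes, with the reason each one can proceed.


Nothing here is deadlocked.
Key observation: every chain of waits terminates; starting from the processes that wait on nothing, all the rest unlock in turn.
One completion order for the rest: T7, T9, T3, T5, T2.
Check, step by step:
  T7: no waits; runs immediately, freeing res-2 and res-17
  T9 waits on res-2 — all released -> runs and releases res-19
  T3 waits on res-19 — all released -> runs and releases res-10
  T5: no waits; runs immediately, freeing res-13
  T2 waits on res-2, res-13 and res-10 — all released -> runs and releases res-12


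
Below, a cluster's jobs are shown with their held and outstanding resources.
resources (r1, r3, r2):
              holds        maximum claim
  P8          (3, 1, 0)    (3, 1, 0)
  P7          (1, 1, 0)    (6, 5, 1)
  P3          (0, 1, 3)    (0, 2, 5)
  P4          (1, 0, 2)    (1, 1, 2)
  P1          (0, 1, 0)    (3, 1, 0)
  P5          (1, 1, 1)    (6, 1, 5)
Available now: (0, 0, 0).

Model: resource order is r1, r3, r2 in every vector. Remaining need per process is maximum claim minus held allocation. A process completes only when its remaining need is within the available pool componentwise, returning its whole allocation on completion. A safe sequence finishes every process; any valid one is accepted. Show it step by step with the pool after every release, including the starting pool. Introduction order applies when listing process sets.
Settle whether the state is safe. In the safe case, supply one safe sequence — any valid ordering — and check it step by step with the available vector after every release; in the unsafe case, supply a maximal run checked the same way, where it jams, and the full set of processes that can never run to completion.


The state is UNSAFE.
Key observation: P8, P4, P1, P3 can finish, but then (4, 3, 5) is all there is, and the blocked group's r1 demands exceed it.
Going as far as possible: P8, P4, P1, P3; after that, nothing fits. Verifying each step:
  pool = (0, 0, 0)
  P8 needs (0, 0, 0) <= (0, 0, 0) -> finishes; pool += (3, 1, 0) = (3, 1, 0)
  P4 needs (0, 1, 0) <= (3, 1, 0) -> finishes; pool += (1, 0, 2) = (4, 1, 2)
  P1 needs (3, 0, 0) <= (4, 1, 2) -> finishes; pool += (0, 1, 0) = (4, 2, 2)
  P3 needs (0, 1, 2) <= (4, 2, 2) -> finishes; pool += (0, 1, 3) = (4, 3, 5)
  P7 cannot run: need (5, 4, 1) vs free (4, 3, 5) (insufficient r1 and r3)
  P5 cannot run: need (5, 0, 4) vs free (4, 3, 5) (insufficient r1)
Processes that can never finish: P7 and P5.


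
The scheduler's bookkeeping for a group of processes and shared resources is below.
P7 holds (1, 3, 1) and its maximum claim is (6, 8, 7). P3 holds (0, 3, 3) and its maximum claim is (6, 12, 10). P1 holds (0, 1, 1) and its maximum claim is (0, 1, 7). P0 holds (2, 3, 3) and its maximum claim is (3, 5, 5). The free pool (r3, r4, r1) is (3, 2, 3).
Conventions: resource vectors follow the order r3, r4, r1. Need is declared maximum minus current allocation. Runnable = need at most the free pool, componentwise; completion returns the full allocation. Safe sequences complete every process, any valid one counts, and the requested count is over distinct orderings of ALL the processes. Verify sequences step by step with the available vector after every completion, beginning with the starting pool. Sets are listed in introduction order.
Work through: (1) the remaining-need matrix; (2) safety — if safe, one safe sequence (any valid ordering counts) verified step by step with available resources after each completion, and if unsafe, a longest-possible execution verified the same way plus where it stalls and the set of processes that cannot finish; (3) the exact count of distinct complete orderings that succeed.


(1) Remaining need (order r3, r4, r1):
  P7: (5, 5, 6)
  P3: (6, 9, 7)
  P1: (0, 0, 6)
  P0: (1, 2, 2)
(2) SAFE — a valid safe sequence is P0, P1, P7, P3.
Key observation: reading the order forward, P0 is the first process whose need (1, 2, 2) meets the free pool (3, 2, 3) exactly on a resource it requests.
Walking it through:
  pool = (3, 2, 3)
  P0: need (1, 2, 2) fits (3, 2, 3); releases (2, 3, 3), pool now (5, 5, 6)
  P1: need (0, 0, 6) fits (5, 5, 6); releases (0, 1, 1), pool now (5, 6, 7)
  P7: need (5, 5, 6) fits (5, 6, 7); releases (1, 3, 1), pool now (6, 9, 8)
  P3: need (6, 9, 7) fits (6, 9, 8); releases (0, 3, 3), pool now (6, 12, 11)
(3) Precisely 2 of the possible complete orderings are safe sequences.


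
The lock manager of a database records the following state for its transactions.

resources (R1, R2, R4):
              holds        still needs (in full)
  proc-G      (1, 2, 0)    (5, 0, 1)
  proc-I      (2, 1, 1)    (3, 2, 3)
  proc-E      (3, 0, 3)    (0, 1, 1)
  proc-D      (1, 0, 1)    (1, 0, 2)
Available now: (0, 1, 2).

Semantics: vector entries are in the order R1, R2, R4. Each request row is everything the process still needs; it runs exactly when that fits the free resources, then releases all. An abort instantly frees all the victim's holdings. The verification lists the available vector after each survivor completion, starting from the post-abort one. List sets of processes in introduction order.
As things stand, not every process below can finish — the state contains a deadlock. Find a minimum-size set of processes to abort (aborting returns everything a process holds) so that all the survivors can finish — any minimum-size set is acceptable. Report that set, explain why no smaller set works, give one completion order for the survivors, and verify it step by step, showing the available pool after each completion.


The answer: abort proc-I.
Key observation: the deadlocked proc-G becomes finishable only because proc-I released (2, 1, 1); it completes at step 3 below.
No smaller set exists: with zero aborts the deadlock remains.
One survivor order: proc-D, proc-E, proc-G. Verifying each step (post-abort pool first):
  pool = (2, 2, 3)
  run proc-D (needs (1, 0, 2), free (2, 2, 3)); after release of (1, 0, 1) the pool is (3, 2, 4)
  run proc-E (needs (0, 1, 1), free (3, 2, 4)); after release of (3, 0, 3) the pool is (6, 2, 7)
  run proc-G (needs (5, 0, 1), free (6, 2, 7)); after release of (1, 2, 0) the pool is (7, 4, 7)


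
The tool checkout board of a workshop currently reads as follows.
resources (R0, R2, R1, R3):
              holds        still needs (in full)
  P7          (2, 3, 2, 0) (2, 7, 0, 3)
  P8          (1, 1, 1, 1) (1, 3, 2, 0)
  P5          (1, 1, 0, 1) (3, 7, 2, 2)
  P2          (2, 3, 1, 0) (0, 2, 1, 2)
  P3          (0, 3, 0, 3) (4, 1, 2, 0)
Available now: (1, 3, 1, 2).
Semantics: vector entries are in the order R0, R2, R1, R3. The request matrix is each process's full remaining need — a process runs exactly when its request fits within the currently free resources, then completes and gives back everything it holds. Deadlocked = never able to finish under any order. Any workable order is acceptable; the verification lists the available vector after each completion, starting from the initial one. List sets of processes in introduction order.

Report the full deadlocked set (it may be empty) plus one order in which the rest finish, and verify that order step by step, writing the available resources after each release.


The deadlocked set is empty.
Key observation: P2 fits the free pool immediately, and its release cascades until everyone finishes.
One completion order for the rest: P2, P8, P3, P7, P5. Walking it through:
  pool = (1, 3, 1, 2)
  run P2 (needs (0, 2, 1, 2), free (1, 3, 1, 2)); after release of (2, 3, 1, 0) the pool is (3, 6, 2, 2)
  run P8 (needs (1, 3, 2, 0), free (3, 6, 2, 2)); after release of (1, 1, 1, 1) the pool is (4, 7, 3, 3)
  run P3 (needs (4, 1, 2, 0), free (4, 7, 3, 3)); after release of (0, 3, 0, 3) the pool is (4, 10, 3, 6)
  run P7 (needs (2, 7, 0, 3), free (4, 10, 3, 6)); after release of (2, 3, 2, 0) the pool is (6, 13, 5, 6)
  run P5 (needs (3, 7, 2, 2), free (6, 13, 5, 6)); after release of (1, 1, 0, 1) the pool is (7, 14, 5, 7)


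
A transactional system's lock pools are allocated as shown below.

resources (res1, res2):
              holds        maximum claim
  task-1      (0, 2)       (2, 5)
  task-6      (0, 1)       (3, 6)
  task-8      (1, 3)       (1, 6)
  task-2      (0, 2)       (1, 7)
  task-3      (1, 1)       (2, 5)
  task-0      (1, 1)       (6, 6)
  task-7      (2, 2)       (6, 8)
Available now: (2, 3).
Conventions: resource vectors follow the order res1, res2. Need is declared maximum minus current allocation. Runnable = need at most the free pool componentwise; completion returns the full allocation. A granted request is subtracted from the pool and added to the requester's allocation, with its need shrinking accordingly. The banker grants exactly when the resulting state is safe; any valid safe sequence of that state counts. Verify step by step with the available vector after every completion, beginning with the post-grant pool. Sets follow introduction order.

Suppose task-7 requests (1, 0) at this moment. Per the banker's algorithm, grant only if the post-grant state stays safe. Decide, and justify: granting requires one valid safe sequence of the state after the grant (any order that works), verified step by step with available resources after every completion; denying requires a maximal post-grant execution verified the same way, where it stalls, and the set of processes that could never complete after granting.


GRANT: granting preserves safety; a valid post-grant sequence is task-8, task-3, task-7, task-2, task-0, task-1, task-6.
Key observation: after the grant the pool drops to (1, 3), which still lets task-8 finish first and unwind the rest.
Step-by-step check of the post-grant state:
  pool = (1, 3)
  run task-8 (needs (0, 3), free (1, 3)); after release of (1, 3) the pool is (2, 6)
  run task-3 (needs (1, 4), free (2, 6)); after release of (1, 1) the pool is (3, 7)
  run task-7 (needs (3, 6), free (3, 7)); after release of (3, 2) the pool is (6, 9)
  run task-2 (needs (1, 5), free (6, 9)); after release of (0, 2) the pool is (6, 11)
  run task-0 (needs (5, 5), free (6, 11)); after release of (1, 1) the pool is (7, 12)
  run task-1 (needs (2, 3), free (7, 12)); after release of (0, 2) the pool is (7, 14)
  run task-6 (needs (3, 5), free (7, 14)); after release of (0, 1) the pool is (7, 15)


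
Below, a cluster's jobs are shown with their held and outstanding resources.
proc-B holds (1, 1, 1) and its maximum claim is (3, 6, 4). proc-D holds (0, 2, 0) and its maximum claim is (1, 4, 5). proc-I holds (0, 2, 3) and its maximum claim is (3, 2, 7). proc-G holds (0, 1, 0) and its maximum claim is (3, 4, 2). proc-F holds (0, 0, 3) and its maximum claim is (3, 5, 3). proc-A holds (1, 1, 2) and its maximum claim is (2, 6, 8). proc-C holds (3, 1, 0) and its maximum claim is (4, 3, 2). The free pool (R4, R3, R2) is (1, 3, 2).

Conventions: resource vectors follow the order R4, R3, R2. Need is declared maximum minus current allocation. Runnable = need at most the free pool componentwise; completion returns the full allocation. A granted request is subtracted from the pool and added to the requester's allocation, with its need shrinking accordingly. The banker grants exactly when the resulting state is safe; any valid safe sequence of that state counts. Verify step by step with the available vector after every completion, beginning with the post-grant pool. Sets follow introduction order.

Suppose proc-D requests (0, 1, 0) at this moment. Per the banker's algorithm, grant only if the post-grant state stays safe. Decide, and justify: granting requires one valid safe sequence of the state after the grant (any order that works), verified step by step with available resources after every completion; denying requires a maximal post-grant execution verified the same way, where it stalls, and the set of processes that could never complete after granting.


DENY. Granting would leave the state unsafe.
Key observation: after proc-C, proc-G the pool peaks at (4, 4, 2), and each blocked process is short somewhere: proc-B on R3, R2; proc-D on R2; proc-I on R2; proc-F on R3; proc-A on R3, R2.
After a pretend grant, a maximal execution: proc-C, proc-G — then nothing else fits. Step-by-step check:
  pool = (1, 2, 2)
  proc-C: need (1, 2, 2) fits (1, 2, 2); releases (3, 1, 0), pool now (4, 3, 2)
  proc-G: need (3, 3, 2) fits (4, 3, 2); releases (0, 1, 0), pool now (4, 4, 2)
  proc-B cannot run: need (2, 5, 3) vs free (4, 4, 2) (insufficient R3 and R2)
  proc-D cannot run: need (1, 1, 5) vs free (4, 4, 2) (insufficient R2)
  proc-I cannot run: need (3, 0, 4) vs free (4, 4, 2) (insufficient R2)
  proc-F cannot run: need (3, 5, 0) vs free (4, 4, 2) (insufficient R3)
  proc-A cannot run: need (1, 5, 6) vs free (4, 4, 2) (insufficient R3 and R2)
Processes that could never finish after the grant: proc-B, proc-D, proc-I, proc-F and proc-A.


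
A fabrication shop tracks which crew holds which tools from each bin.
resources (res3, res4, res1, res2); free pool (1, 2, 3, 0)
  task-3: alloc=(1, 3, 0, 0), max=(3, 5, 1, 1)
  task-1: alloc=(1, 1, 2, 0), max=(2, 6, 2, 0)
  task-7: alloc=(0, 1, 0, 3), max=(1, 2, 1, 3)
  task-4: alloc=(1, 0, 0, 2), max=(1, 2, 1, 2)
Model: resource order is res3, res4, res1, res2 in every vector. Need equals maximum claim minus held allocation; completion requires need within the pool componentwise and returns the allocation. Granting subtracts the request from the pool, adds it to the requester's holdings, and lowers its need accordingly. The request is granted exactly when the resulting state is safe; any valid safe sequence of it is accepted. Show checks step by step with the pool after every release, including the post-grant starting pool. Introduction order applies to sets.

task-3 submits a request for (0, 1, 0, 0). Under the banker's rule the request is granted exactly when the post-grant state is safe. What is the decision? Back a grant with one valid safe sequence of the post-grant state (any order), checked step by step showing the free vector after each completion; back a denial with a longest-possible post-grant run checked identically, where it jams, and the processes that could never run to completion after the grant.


GRANT — the state after the grant stays safe, e.g. via task-7, task-4, task-3, task-1.
Key observation: the transfer keeps a workable pool ((1, 1, 3, 0)); task-7 starts the safe sequence.
Verifying the post-grant state step by step:
  pool = (1, 1, 3, 0)
  task-7 needs (1, 1, 1, 0) <= (1, 1, 3, 0) -> finishes; pool += (0, 1, 0, 3) = (1, 2, 3, 3)
  task-4 needs (0, 2, 1, 0) <= (1, 2, 3, 3) -> finishes; pool += (1, 0, 0, 2) = (2, 2, 3, 5)
  task-3 needs (2, 1, 1, 1) <= (2, 2, 3, 5) -> finishes; pool += (1, 4, 0, 0) = (3, 6, 3, 5)
  task-1 needs (1, 5, 0, 0) <= (3, 6, 3, 5) -> finishes; pool += (1, 1, 2, 0) = (4, 7, 5, 5)


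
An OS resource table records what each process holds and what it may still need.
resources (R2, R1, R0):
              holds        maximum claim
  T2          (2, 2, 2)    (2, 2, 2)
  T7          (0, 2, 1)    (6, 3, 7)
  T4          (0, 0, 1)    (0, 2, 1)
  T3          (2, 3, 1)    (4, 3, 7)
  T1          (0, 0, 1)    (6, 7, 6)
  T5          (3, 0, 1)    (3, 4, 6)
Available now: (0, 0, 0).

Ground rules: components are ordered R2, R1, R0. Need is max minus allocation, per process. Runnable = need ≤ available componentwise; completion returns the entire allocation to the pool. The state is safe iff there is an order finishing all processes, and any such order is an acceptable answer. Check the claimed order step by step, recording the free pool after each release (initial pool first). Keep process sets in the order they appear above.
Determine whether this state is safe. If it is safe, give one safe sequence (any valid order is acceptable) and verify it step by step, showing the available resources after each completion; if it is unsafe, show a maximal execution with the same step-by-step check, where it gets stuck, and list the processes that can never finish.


UNSAFE — no complete ordering exists.
Key observation: T2, T4 can finish, but then (2, 2, 3) is all there is, and the blocked group's R0 demands exceed it.
Going as far as possible: T2, T4; after that, nothing fits. Step-by-step check:
  pool = (0, 0, 0)
  run T2 (needs (0, 0, 0), free (0, 0, 0)); after release of (2, 2, 2) the pool is (2, 2, 2)
  run T4 (needs (0, 2, 0), free (2, 2, 2)); after release of (0, 0, 1) the pool is (2, 2, 3)
  blocked: T7 wants (6, 1, 6), pool (2, 2, 3) — not enough R2 and R0
  blocked: T3 wants (2, 0, 6), pool (2, 2, 3) — not enough R0
  blocked: T1 wants (6, 7, 5), pool (2, 2, 3) — not enough R2, R1 and R0
  blocked: T5 wants (0, 4, 5), pool (2, 2, 3) — not enough R1 and R0
Processes that can never finish: T7, T3, T1 and T5.


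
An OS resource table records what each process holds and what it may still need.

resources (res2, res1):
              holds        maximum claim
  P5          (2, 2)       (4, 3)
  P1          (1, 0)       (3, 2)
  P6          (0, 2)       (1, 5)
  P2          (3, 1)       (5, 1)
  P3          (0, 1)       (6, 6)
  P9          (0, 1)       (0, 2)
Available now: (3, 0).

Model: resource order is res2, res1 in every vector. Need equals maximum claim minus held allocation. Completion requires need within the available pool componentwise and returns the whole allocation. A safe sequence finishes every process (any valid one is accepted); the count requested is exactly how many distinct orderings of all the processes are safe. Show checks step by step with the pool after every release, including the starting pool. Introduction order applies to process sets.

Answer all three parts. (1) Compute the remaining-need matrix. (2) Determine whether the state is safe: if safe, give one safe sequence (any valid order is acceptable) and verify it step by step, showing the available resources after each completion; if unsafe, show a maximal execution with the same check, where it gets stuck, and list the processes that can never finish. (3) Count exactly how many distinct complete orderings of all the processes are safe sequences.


(1) Remaining need (order res2, res1):
  P5: (2, 1)
  P1: (2, 2)
  P6: (1, 3)
  P2: (2, 0)
  P3: (6, 5)
  P9: (0, 1)
(2) SAFE, for example via the order P2, P5, P6, P3, P1, P9.
Key observation: the order's first zero-slack moment is P5 ((2, 1) needed, (6, 1) free — a requested resource with nothing to spare).
Check, step by step:
  pool = (3, 0)
  P2 needs (2, 0) <= (3, 0) -> finishes; pool += (3, 1) = (6, 1)
  P5 needs (2, 1) <= (6, 1) -> finishes; pool += (2, 2) = (8, 3)
  P6 needs (1, 3) <= (8, 3) -> finishes; pool += (0, 2) = (8, 5)
  P3 needs (6, 5) <= (8, 5) -> finishes; pool += (0, 1) = (8, 6)
  P1 needs (2, 2) <= (8, 6) -> finishes; pool += (1, 0) = (9, 6)
  P9 needs (0, 1) <= (9, 6) -> finishes; pool += (0, 1) = (9, 7)
(3) Precisely 16 of the possible complete orderings are safe sequences.


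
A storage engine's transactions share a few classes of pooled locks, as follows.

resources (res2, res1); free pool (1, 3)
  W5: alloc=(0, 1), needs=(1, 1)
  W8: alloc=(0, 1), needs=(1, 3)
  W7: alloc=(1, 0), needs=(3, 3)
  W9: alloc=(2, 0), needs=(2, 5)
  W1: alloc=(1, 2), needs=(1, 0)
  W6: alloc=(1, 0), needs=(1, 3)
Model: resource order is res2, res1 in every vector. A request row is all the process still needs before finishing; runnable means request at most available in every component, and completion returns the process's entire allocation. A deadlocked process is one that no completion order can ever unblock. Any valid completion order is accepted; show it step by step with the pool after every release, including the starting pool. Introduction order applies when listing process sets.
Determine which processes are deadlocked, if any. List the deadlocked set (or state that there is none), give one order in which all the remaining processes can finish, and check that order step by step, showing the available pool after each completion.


No process is deadlocked.
Key observation: W5 fits the free pool immediately, and its release cascades until everyone finishes.
A valid finishing order for the others: W5, W8, W1, W9, W7, W6. Verifying each step:
  pool = (1, 3)
  run W5 (needs (1, 1), free (1, 3)); after release of (0, 1) the pool is (1, 4)
  run W8 (needs (1, 3), free (1, 4)); after release of (0, 1) the pool is (1, 5)
  run W1 (needs (1, 0), free (1, 5)); after release of (1, 2) the pool is (2, 7)
  run W9 (needs (2, 5), free (2, 7)); after release of (2, 0) the pool is (4, 7)
  run W7 (needs (3, 3), free (4, 7)); after release of (1, 0) the pool is (5, 7)
  run W6 (needs (1, 3), free (5, 7)); after release of (1, 0) the pool is (6, 7)


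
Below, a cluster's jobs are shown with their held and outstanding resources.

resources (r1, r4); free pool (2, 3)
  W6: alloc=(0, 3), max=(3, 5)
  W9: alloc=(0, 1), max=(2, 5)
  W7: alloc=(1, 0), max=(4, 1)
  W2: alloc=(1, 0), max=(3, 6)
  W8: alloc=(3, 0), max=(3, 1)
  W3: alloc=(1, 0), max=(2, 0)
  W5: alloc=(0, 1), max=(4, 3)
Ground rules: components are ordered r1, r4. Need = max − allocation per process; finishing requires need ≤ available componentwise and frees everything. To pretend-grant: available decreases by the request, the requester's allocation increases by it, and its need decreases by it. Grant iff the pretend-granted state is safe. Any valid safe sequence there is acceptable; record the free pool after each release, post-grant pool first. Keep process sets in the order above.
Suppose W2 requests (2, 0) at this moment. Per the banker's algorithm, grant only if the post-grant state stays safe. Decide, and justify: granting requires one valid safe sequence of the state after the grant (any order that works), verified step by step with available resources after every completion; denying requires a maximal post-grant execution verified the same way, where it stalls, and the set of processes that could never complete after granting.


GRANT — the state after the grant stays safe, e.g. via W8, W6, W7, W9, W2, W3, W5.
Key observation: after the grant the pool drops to (0, 3), which still lets W8 finish first and unwind the rest.
Verifying the post-grant state step by step:
  pool = (0, 3)
  W8: need (0, 1) fits (0, 3); releases (3, 0), pool now (3, 3)
  W6: need (3, 2) fits (3, 3); releases (0, 3), pool now (3, 6)
  W7: need (3, 1) fits (3, 6); releases (1, 0), pool now (4, 6)
  W9: need (2, 4) fits (4, 6); releases (0, 1), pool now (4, 7)
  W2: need (0, 6) fits (4, 7); releases (3, 0), pool now (7, 7)
  W3: need (1, 0) fits (7, 7); releases (1, 0), pool now (8, 7)
  W5: need (4, 2) fits (8, 7); releases (0, 1), pool now (8, 8)
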